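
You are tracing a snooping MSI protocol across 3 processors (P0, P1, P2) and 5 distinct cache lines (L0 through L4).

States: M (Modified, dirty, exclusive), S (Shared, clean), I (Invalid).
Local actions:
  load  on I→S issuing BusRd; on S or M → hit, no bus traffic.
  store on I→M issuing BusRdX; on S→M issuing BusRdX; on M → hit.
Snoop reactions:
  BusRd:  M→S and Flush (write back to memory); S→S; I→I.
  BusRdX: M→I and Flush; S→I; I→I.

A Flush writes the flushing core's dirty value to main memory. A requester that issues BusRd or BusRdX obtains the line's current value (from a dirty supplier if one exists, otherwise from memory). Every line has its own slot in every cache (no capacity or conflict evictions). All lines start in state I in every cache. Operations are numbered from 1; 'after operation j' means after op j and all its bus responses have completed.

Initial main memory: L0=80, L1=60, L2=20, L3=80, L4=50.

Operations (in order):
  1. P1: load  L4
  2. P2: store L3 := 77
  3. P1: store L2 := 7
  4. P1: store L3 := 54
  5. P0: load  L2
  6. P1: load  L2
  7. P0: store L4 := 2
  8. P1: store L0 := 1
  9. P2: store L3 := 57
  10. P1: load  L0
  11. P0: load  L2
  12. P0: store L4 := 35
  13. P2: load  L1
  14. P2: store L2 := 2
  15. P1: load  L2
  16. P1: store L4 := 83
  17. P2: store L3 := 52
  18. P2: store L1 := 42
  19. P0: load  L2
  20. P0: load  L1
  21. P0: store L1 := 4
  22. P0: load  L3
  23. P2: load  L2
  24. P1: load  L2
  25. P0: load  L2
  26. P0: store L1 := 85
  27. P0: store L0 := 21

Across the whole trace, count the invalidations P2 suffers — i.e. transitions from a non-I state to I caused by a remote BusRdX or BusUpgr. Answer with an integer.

invalidations = 2

1. P1: load  L4  bus=[BusRd]  L4: P0=I P1=S P2=I  mem[L4]=50
2. P2: store L3 := 77  bus=[BusRdX]  L3: P0=I P1=I P2=M  mem[L3]=80
3. P1: store L2 := 7  bus=[BusRdX]  L2: P0=I P1=M P2=I  mem[L2]=20
4. P1: store L3 := 54  bus=[BusRdX,Flush]  L3: P0=I P1=M P2=I  mem[L3]=77
5. P0: load  L2  bus=[BusRd,Flush]  L2: P0=S P1=S P2=I  mem[L2]=7
6. P1: load  L2  bus=[-]  L2: P0=S P1=S P2=I  mem[L2]=7
7. P0: store L4 := 2  bus=[BusRdX]  L4: P0=M P1=I P2=I  mem[L4]=50
8. P1: store L0 := 1  bus=[BusRdX]  L0: P0=I P1=M P2=I  mem[L0]=80
9. P2: store L3 := 57  bus=[BusRdX,Flush]  L3: P0=I P1=I P2=M  mem[L3]=54
10. P1: load  L0  bus=[-]  L0: P0=I P1=M P2=I  mem[L0]=80
11. P0: load  L2  bus=[-]  L2: P0=S P1=S P2=I  mem[L2]=7
12. P0: store L4 := 35  bus=[-]  L4: P0=M P1=I P2=I  mem[L4]=50
13. P2: load  L1  bus=[BusRd]  L1: P0=I P1=I P2=S  mem[L1]=60
14. P2: store L2 := 2  bus=[BusRdX]  L2: P0=I P1=I P2=M  mem[L2]=7
15. P1: load  L2  bus=[BusRd,Flush]  L2: P0=I P1=S P2=S  mem[L2]=2
16. P1: store L4 := 83  bus=[BusRdX,Flush]  L4: P0=I P1=M P2=I  mem[L4]=35
17. P2: store L3 := 52  bus=[-]  L3: P0=I P1=I P2=M  mem[L3]=54
18. P2: store L1 := 42  bus=[BusRdX]  L1: P0=I P1=I P2=M  mem[L1]=60
19. P0: load  L2  bus=[BusRd]  L2: P0=S P1=S P2=S  mem[L2]=2
20. P0: load  L1  bus=[BusRd,Flush]  L1: P0=S P1=I P2=S  mem[L1]=42
21. P0: store L1 := 4  bus=[BusRdX]  L1: P0=M P1=I P2=I  mem[L1]=42
22. P0: load  L3  bus=[BusRd,Flush]  L3: P0=S P1=I P2=S  mem[L3]=52
23. P2: load  L2  bus=[-]  L2: P0=S P1=S P2=S  mem[L2]=2
24. P1: load  L2  bus=[-]  L2: P0=S P1=S P2=S  mem[L2]=2
25. P0: load  L2  bus=[-]  L2: P0=S P1=S P2=S  mem[L2]=2
26. P0: store L1 := 85  bus=[-]  L1: P0=M P1=I P2=I  mem[L1]=42
27. P0: store L0 := 21  bus=[BusRdX,Flush]  L0: P0=M P1=I P2=I  mem[L0]=1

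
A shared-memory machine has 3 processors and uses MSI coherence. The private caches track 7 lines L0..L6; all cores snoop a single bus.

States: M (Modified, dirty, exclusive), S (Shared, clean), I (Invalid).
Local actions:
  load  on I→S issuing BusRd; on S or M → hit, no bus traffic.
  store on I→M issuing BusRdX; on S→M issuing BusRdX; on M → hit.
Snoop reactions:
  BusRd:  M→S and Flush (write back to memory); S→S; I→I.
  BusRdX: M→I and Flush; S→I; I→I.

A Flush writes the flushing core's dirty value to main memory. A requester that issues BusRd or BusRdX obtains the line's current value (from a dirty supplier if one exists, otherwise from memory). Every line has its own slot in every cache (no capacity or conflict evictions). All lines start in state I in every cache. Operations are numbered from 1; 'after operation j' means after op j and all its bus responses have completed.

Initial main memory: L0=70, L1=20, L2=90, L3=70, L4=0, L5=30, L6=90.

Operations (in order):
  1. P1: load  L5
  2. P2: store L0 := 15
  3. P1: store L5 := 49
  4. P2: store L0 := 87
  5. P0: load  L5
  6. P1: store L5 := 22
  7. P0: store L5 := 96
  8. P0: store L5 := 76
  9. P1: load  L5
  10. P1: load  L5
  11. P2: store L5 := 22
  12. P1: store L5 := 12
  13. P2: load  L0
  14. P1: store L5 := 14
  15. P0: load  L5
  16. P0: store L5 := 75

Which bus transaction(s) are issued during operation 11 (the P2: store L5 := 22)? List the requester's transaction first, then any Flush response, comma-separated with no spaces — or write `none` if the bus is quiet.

bus = BusRdX

step 1: P1: load  L5  ⟶  ISI  (L5)  txn=BusRd  M[L5]=30
step 2: P2: store L0 := 15  ⟶  IIM  (L0)  txn=BusRdX  M[L0]=70
step 3: P1: store L5 := 49  ⟶  IMI  (L5)  txn=BusRdX  M[L5]=30
step 4: P2: store L0 := 87  ⟶  IIM  (L0)  txn=∅  M[L0]=70
step 5: P0: load  L5  ⟶  SSI  (L5)  txn=BusRd+Flush  M[L5]=49
step 6: P1: store L5 := 22  ⟶  IMI  (L5)  txn=BusRdX  M[L5]=49
step 7: P0: store L5 := 96  ⟶  MII  (L5)  txn=BusRdX+Flush  M[L5]=22
step 8: P0: store L5 := 76  ⟶  MII  (L5)  txn=∅  M[L5]=22
step 9: P1: load  L5  ⟶  SSI  (L5)  txn=BusRd+Flush  M[L5]=76
step 10: P1: load  L5  ⟶  SSI  (L5)  txn=∅  M[L5]=76
step 11: P2: store L5 := 22  ⟶  IIM  (L5)  txn=BusRdX  M[L5]=76
step 12: P1: store L5 := 12  ⟶  IMI  (L5)  txn=BusRdX+Flush  M[L5]=22
step 13: P2: load  L0  ⟶  IIM  (L0)  txn=∅  M[L0]=70
step 14: P1: store L5 := 14  ⟶  IMI  (L5)  txn=∅  M[L5]=22
step 15: P0: load  L5  ⟶  SSI  (L5)  txn=BusRd+Flush  M[L5]=14
step 16: P0: store L5 := 75  ⟶  MII  (L5)  txn=BusRdX  M[L5]=14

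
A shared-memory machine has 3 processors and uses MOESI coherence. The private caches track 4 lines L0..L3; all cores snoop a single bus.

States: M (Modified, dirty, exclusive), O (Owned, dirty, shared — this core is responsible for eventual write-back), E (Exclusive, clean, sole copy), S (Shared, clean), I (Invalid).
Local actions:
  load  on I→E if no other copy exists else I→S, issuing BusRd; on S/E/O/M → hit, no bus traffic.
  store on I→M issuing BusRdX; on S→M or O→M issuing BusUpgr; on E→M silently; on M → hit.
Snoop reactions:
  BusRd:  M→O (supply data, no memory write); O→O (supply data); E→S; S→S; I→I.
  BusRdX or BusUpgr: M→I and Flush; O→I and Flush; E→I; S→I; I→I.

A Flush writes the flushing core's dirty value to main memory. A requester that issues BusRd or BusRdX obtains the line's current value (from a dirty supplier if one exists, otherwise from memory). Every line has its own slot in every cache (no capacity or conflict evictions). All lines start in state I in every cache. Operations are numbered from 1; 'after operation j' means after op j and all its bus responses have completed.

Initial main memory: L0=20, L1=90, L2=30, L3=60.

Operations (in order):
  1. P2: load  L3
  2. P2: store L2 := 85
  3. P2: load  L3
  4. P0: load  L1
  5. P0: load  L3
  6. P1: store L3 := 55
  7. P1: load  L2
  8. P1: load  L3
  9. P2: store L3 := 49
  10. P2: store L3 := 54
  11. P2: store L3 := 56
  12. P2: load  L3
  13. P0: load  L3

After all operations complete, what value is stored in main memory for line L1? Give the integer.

memory[L1] = 90

1. P2: load  L3  bus=[BusRd]  L3: P0=I P1=I P2=E  mem[L3]=60
2. P2: store L2 := 85  bus=[BusRdX]  L2: P0=I P1=I P2=M  mem[L2]=30
3. P2: load  L3  bus=[-]  L3: P0=I P1=I P2=E  mem[L3]=60
4. P0: load  L1  bus=[BusRd]  L1: P0=E P1=I P2=I  mem[L1]=90
5. P0: load  L3  bus=[BusRd]  L3: P0=S P1=I P2=S  mem[L3]=60
6. P1: store L3 := 55  bus=[BusRdX]  L3: P0=I P1=M P2=I  mem[L3]=60
7. P1: load  L2  bus=[BusRd]  L2: P0=I P1=S P2=O  mem[L2]=30
8. P1: load  L3  bus=[-]  L3: P0=I P1=M P2=I  mem[L3]=60
9. P2: store L3 := 49  bus=[BusRdX,Flush]  L3: P0=I P1=I P2=M  mem[L3]=55
10. P2: store L3 := 54  bus=[-]  L3: P0=I P1=I P2=M  mem[L3]=55
11. P2: store L3 := 56  bus=[-]  L3: P0=I P1=I P2=M  mem[L3]=55
12. P2: load  L3  bus=[-]  L3: P0=I P1=I P2=M  mem[L3]=55
13. P0: load  L3  bus=[BusRd]  L3: P0=S P1=I P2=O  mem[L3]=55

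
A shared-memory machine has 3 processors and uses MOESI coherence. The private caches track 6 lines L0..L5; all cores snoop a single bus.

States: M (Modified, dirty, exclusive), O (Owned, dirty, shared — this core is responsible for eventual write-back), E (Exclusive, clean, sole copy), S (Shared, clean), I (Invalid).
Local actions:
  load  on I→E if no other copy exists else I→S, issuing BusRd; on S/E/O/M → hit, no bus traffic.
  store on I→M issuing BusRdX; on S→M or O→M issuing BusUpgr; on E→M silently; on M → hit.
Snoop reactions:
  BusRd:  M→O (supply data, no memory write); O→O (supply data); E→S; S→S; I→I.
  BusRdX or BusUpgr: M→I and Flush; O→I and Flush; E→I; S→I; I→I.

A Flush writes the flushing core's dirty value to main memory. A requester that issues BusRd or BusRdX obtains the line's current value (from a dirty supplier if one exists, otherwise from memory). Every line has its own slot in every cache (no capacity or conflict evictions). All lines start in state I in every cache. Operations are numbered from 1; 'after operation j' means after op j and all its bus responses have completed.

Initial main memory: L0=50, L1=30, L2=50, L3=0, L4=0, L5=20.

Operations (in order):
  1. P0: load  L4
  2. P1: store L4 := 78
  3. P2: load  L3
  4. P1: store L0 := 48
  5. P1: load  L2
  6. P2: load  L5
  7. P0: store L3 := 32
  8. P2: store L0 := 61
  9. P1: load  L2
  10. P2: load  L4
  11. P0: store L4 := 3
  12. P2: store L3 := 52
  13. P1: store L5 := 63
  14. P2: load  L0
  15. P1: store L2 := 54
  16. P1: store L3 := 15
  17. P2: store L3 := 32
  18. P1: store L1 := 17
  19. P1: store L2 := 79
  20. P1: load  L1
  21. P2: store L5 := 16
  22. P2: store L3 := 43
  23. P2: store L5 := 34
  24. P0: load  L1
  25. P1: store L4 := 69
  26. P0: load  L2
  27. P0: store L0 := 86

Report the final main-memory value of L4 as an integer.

memory[L4] = 3

[1] P0: load  L4 | P0:E(0), P1:I, P2:I | bus: BusRd
[2] P1: store L4 := 78 | P0:I, P1:M(78), P2:I | bus: BusRdX
[3] P2: load  L3 | P0:I, P1:I, P2:E(0) | bus: BusRd
[4] P1: store L0 := 48 | P0:I, P1:M(48), P2:I | bus: BusRdX
[5] P1: load  L2 | P0:I, P1:E(50), P2:I | bus: BusRd
[6] P2: load  L5 | P0:I, P1:I, P2:E(20) | bus: BusRd
[7] P0: store L3 := 32 | P0:M(32), P1:I, P2:I | bus: BusRdX
[8] P2: store L0 := 61 | P0:I, P1:I, P2:M(61) | bus: BusRdX,Flush
[9] P1: load  L2 | P0:I, P1:E(50), P2:I | bus: none
[10] P2: load  L4 | P0:I, P1:O(78), P2:S(78) | bus: BusRd
[11] P0: store L4 := 3 | P0:M(3), P1:I, P2:I | bus: BusRdX,Flush
[12] P2: store L3 := 52 | P0:I, P1:I, P2:M(52) | bus: BusRdX,Flush
[13] P1: store L5 := 63 | P0:I, P1:M(63), P2:I | bus: BusRdX
[14] P2: load  L0 | P0:I, P1:I, P2:M(61) | bus: none
[15] P1: store L2 := 54 | P0:I, P1:M(54), P2:I | bus: none
[16] P1: store L3 := 15 | P0:I, P1:M(15), P2:I | bus: BusRdX,Flush
[17] P2: store L3 := 32 | P0:I, P1:I, P2:M(32) | bus: BusRdX,Flush
[18] P1: store L1 := 17 | P0:I, P1:M(17), P2:I | bus: BusRdX
[19] P1: store L2 := 79 | P0:I, P1:M(79), P2:I | bus: none
[20] P1: load  L1 | P0:I, P1:M(17), P2:I | bus: none
[21] P2: store L5 := 16 | P0:I, P1:I, P2:M(16) | bus: BusRdX,Flush
[22] P2: store L3 := 43 | P0:I, P1:I, P2:M(43) | bus: none
[23] P2: store L5 := 34 | P0:I, P1:I, P2:M(34) | bus: none
[24] P0: load  L1 | P0:S(17), P1:O(17), P2:I | bus: BusRd
[25] P1: store L4 := 69 | P0:I, P1:M(69), P2:I | bus: BusRdX,Flush
[26] P0: load  L2 | P0:S(79), P1:O(79), P2:I | bus: BusRd
[27] P0: store L0 := 86 | P0:M(86), P1:I, P2:I | bus: BusRdX,Flush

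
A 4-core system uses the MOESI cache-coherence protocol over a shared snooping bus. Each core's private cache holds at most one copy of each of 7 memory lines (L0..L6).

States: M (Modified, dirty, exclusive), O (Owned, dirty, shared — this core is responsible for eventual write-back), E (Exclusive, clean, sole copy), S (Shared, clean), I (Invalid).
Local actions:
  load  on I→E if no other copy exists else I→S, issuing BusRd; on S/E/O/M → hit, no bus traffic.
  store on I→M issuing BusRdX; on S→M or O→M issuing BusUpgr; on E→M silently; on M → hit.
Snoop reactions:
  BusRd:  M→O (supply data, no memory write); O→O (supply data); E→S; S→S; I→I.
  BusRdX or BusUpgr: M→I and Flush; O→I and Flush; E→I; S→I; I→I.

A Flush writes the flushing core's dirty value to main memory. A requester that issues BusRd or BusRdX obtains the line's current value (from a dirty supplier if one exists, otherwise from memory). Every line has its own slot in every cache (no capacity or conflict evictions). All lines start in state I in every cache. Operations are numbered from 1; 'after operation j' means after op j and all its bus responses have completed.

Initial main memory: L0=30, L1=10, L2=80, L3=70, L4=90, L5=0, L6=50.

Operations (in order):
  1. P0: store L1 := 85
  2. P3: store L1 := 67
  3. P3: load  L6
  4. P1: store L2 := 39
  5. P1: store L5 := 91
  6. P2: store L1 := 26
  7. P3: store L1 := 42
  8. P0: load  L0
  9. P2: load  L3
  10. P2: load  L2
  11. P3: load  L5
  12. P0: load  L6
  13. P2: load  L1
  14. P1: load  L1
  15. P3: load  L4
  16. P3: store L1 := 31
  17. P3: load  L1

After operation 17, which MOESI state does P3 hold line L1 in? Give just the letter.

step 1: P0: store L1 := 85  ⟶  MIII  (L1)  txn=BusRdX  M[L1]=10
step 2: P3: store L1 := 67  ⟶  IIIM  (L1)  txn=BusRdX+Flush  M[L1]=85
step 3: P3: load  L6  ⟶  IIIE  (L6)  txn=BusRd  M[L6]=50
step 4: P1: store L2 := 39  ⟶  IMII  (L2)  txn=BusRdX  M[L2]=80
step 5: P1: store L5 := 91  ⟶  IMII  (L5)  txn=BusRdX  M[L5]=0
step 6: P2: store L1 := 26  ⟶  IIMI  (L1)  txn=BusRdX+Flush  M[L1]=67
step 7: P3: store L1 := 42  ⟶  IIIM  (L1)  txn=BusRdX+Flush  M[L1]=26
step 8: P0: load  L0  ⟶  EIII  (L0)  txn=BusRd  M[L0]=30
step 9: P2: load  L3  ⟶  IIEI  (L3)  txn=BusRd  M[L3]=70
step 10: P2: load  L2  ⟶  IOSI  (L2)  txn=BusRd  M[L2]=80
step 11: P3: load  L5  ⟶  IOIS  (L5)  txn=BusRd  M[L5]=0
step 12: P0: load  L6  ⟶  SIIS  (L6)  txn=BusRd  M[L6]=50
step 13: P2: load  L1  ⟶  IISO  (L1)  txn=BusRd  M[L1]=26
step 14: P1: load  L1  ⟶  ISSO  (L1)  txn=BusRd  M[L1]=26
step 15: P3: load  L4  ⟶  IIIE  (L4)  txn=BusRd  M[L4]=90
step 16: P3: store L1 := 31  ⟶  IIIM  (L1)  txn=BusUpgr  M[L1]=26
step 17: P3: load  L1  ⟶  IIIM  (L1)  txn=∅  M[L1]=26

state = M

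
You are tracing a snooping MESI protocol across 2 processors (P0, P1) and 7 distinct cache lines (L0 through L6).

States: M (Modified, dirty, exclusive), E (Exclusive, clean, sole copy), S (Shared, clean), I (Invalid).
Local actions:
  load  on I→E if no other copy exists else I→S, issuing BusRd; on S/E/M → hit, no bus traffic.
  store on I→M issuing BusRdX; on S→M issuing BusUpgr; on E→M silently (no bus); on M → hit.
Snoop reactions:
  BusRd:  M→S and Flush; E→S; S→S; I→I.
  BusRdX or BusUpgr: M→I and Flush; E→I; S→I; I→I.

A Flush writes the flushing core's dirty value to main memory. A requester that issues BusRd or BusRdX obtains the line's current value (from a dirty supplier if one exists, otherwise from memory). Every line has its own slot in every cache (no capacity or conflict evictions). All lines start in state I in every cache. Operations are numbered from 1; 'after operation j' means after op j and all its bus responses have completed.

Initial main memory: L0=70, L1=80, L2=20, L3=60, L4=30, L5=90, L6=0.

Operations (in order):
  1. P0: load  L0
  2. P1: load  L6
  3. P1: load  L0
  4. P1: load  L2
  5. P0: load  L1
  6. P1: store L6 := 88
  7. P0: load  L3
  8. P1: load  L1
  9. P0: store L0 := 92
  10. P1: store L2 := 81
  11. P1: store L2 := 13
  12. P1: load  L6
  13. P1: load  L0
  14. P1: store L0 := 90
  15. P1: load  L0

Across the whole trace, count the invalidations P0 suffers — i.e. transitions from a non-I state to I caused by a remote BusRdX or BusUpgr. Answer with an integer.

  op1 P0: load  L0 → E/I on L0; bus BusRd; mem=70
  op2 P1: load  L6 → I/E on L6; bus BusRd; mem=0
  op3 P1: load  L0 → S/S on L0; bus BusRd; mem=70
  op4 P1: load  L2 → I/E on L2; bus BusRd; mem=20
  op5 P0: load  L1 → E/I on L1; bus BusRd; mem=80
  op6 P1: store L6 := 88 → I/M on L6; bus (none); mem=0
  op7 P0: load  L3 → E/I on L3; bus BusRd; mem=60
  op8 P1: load  L1 → S/S on L1; bus BusRd; mem=80
  op9 P0: store L0 := 92 → M/I on L0; bus BusUpgr; mem=70
  op10 P1: store L2 := 81 → I/M on L2; bus (none); mem=20
  op11 P1: store L2 := 13 → I/M on L2; bus (none); mem=20
  op12 P1: load  L6 → I/M on L6; bus (none); mem=0
  op13 P1: load  L0 → S/S on L0; bus BusRd Flush; mem=92
  op14 P1: store L0 := 90 → I/M on L0; bus BusUpgr; mem=92
  op15 P1: load  L0 → I/M on L0; bus (none); mem=92

invalidations = 1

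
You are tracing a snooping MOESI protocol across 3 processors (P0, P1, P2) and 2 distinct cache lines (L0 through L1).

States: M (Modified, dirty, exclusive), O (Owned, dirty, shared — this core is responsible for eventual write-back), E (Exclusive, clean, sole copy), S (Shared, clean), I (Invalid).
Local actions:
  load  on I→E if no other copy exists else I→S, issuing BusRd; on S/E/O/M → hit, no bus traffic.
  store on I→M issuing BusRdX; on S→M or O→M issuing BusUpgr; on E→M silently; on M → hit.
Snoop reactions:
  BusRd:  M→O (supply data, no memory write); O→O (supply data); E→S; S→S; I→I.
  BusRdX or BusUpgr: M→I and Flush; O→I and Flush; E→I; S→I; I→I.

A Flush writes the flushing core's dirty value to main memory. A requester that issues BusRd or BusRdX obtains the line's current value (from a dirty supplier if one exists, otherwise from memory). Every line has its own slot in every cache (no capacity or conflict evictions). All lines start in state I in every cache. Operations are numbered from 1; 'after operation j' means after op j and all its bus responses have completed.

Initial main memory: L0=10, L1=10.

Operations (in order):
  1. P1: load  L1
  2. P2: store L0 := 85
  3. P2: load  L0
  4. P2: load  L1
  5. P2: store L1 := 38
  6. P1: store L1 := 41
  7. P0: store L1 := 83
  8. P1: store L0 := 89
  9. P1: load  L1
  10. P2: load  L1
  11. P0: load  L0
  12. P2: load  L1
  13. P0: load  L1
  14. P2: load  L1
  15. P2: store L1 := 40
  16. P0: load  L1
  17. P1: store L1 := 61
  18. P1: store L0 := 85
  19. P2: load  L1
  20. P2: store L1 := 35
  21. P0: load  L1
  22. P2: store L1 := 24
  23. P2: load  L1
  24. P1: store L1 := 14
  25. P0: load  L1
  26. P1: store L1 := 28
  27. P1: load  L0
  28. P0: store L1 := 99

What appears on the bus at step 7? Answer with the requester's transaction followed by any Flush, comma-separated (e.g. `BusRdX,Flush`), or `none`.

step 1: P1: load  L1  ⟶  IEI  (L1)  txn=BusRd  M[L1]=10
step 2: P2: store L0 := 85  ⟶  IIM  (L0)  txn=BusRdX  M[L0]=10
step 3: P2: load  L0  ⟶  IIM  (L0)  txn=∅  M[L0]=10
step 4: P2: load  L1  ⟶  ISS  (L1)  txn=BusRd  M[L1]=10
step 5: P2: store L1 := 38  ⟶  IIM  (L1)  txn=BusUpgr  M[L1]=10
step 6: P1: store L1 := 41  ⟶  IMI  (L1)  txn=BusRdX+Flush  M[L1]=38
step 7: P0: store L1 := 83  ⟶  MII  (L1)  txn=BusRdX+Flush  M[L1]=41
step 8: P1: store L0 := 89  ⟶  IMI  (L0)  txn=BusRdX+Flush  M[L0]=85
step 9: P1: load  L1  ⟶  OSI  (L1)  txn=BusRd  M[L1]=41
step 10: P2: load  L1  ⟶  OSS  (L1)  txn=BusRd  M[L1]=41
step 11: P0: load  L0  ⟶  SOI  (L0)  txn=BusRd  M[L0]=85
step 12: P2: load  L1  ⟶  OSS  (L1)  txn=∅  M[L1]=41
step 13: P0: load  L1  ⟶  OSS  (L1)  txn=∅  M[L1]=41
step 14: P2: load  L1  ⟶  OSS  (L1)  txn=∅  M[L1]=41
step 15: P2: store L1 := 40  ⟶  IIM  (L1)  txn=BusUpgr+Flush  M[L1]=83
step 16: P0: load  L1  ⟶  SIO  (L1)  txn=BusRd  M[L1]=83
step 17: P1: store L1 := 61  ⟶  IMI  (L1)  txn=BusRdX+Flush  M[L1]=40
step 18: P1: store L0 := 85  ⟶  IMI  (L0)  txn=BusUpgr  M[L0]=85
step 19: P2: load  L1  ⟶  IOS  (L1)  txn=BusRd  M[L1]=40
step 20: P2: store L1 := 35  ⟶  IIM  (L1)  txn=BusUpgr+Flush  M[L1]=61
step 21: P0: load  L1  ⟶  SIO  (L1)  txn=BusRd  M[L1]=61
step 22: P2: store L1 := 24  ⟶  IIM  (L1)  txn=BusUpgr  M[L1]=61
step 23: P2: load  L1  ⟶  IIM  (L1)  txn=∅  M[L1]=61
step 24: P1: store L1 := 14  ⟶  IMI  (L1)  txn=BusRdX+Flush  M[L1]=24
step 25: P0: load  L1  ⟶  SOI  (L1)  txn=BusRd  M[L1]=24
step 26: P1: store L1 := 28  ⟶  IMI  (L1)  txn=BusUpgr  M[L1]=24
step 27: P1: load  L0  ⟶  IMI  (L0)  txn=∅  M[L0]=85
step 28: P0: store L1 := 99  ⟶  MII  (L1)  txn=BusRdX+Flush  M[L1]=28

bus = BusRdX,Flush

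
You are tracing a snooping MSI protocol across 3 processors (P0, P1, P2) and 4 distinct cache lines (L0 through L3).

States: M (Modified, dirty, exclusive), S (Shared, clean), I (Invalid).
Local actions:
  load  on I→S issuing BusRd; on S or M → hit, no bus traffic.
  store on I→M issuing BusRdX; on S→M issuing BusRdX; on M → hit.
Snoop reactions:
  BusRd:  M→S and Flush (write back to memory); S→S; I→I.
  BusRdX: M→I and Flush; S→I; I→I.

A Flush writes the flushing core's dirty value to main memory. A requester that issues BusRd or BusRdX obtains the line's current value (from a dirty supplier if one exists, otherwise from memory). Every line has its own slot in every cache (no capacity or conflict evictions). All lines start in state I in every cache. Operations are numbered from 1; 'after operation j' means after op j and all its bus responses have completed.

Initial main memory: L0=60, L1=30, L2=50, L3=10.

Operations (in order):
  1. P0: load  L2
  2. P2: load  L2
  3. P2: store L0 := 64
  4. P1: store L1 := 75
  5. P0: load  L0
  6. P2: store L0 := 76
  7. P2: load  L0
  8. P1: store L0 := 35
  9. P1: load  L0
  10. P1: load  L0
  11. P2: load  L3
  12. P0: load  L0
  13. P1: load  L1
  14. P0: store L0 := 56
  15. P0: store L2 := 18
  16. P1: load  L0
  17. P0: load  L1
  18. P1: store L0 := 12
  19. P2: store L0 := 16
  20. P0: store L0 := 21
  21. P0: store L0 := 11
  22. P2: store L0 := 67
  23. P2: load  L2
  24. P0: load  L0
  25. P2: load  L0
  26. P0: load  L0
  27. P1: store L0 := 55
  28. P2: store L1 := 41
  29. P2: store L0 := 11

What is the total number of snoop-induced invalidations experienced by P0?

invalidations = 5

1. P0: load  L2  bus=[BusRd]  L2: P0=S P1=I P2=I  mem[L2]=50
2. P2: load  L2  bus=[BusRd]  L2: P0=S P1=I P2=S  mem[L2]=50
3. P2: store L0 := 64  bus=[BusRdX]  L0: P0=I P1=I P2=M  mem[L0]=60
4. P1: store L1 := 75  bus=[BusRdX]  L1: P0=I P1=M P2=I  mem[L1]=30
5. P0: load  L0  bus=[BusRd,Flush]  L0: P0=S P1=I P2=S  mem[L0]=64
6. P2: store L0 := 76  bus=[BusRdX]  L0: P0=I P1=I P2=M  mem[L0]=64
7. P2: load  L0  bus=[-]  L0: P0=I P1=I P2=M  mem[L0]=64
8. P1: store L0 := 35  bus=[BusRdX,Flush]  L0: P0=I P1=M P2=I  mem[L0]=76
9. P1: load  L0  bus=[-]  L0: P0=I P1=M P2=I  mem[L0]=76
10. P1: load  L0  bus=[-]  L0: P0=I P1=M P2=I  mem[L0]=76
11. P2: load  L3  bus=[BusRd]  L3: P0=I P1=I P2=S  mem[L3]=10
12. P0: load  L0  bus=[BusRd,Flush]  L0: P0=S P1=S P2=I  mem[L0]=35
13. P1: load  L1  bus=[-]  L1: P0=I P1=M P2=I  mem[L1]=30
14. P0: store L0 := 56  bus=[BusRdX]  L0: P0=M P1=I P2=I  mem[L0]=35
15. P0: store L2 := 18  bus=[BusRdX]  L2: P0=M P1=I P2=I  mem[L2]=50
16. P1: load  L0  bus=[BusRd,Flush]  L0: P0=S P1=S P2=I  mem[L0]=56
17. P0: load  L1  bus=[BusRd,Flush]  L1: P0=S P1=S P2=I  mem[L1]=75
18. P1: store L0 := 12  bus=[BusRdX]  L0: P0=I P1=M P2=I  mem[L0]=56
19. P2: store L0 := 16  bus=[BusRdX,Flush]  L0: P0=I P1=I P2=M  mem[L0]=12
20. P0: store L0 := 21  bus=[BusRdX,Flush]  L0: P0=M P1=I P2=I  mem[L0]=16
21. P0: store L0 := 11  bus=[-]  L0: P0=M P1=I P2=I  mem[L0]=16
22. P2: store L0 := 67  bus=[BusRdX,Flush]  L0: P0=I P1=I P2=M  mem[L0]=11
23. P2: load  L2  bus=[BusRd,Flush]  L2: P0=S P1=I P2=S  mem[L2]=18
24. P0: load  L0  bus=[BusRd,Flush]  L0: P0=S P1=I P2=S  mem[L0]=67
25. P2: load  L0  bus=[-]  L0: P0=S P1=I P2=S  mem[L0]=67
26. P0: load  L0  bus=[-]  L0: P0=S P1=I P2=S  mem[L0]=67
27. P1: store L0 := 55  bus=[BusRdX]  L0: P0=I P1=M P2=I  mem[L0]=67
28. P2: store L1 := 41  bus=[BusRdX]  L1: P0=I P1=I P2=M  mem[L1]=75
29. P2: store L0 := 11  bus=[BusRdX,Flush]  L0: P0=I P1=I P2=M  mem[L0]=55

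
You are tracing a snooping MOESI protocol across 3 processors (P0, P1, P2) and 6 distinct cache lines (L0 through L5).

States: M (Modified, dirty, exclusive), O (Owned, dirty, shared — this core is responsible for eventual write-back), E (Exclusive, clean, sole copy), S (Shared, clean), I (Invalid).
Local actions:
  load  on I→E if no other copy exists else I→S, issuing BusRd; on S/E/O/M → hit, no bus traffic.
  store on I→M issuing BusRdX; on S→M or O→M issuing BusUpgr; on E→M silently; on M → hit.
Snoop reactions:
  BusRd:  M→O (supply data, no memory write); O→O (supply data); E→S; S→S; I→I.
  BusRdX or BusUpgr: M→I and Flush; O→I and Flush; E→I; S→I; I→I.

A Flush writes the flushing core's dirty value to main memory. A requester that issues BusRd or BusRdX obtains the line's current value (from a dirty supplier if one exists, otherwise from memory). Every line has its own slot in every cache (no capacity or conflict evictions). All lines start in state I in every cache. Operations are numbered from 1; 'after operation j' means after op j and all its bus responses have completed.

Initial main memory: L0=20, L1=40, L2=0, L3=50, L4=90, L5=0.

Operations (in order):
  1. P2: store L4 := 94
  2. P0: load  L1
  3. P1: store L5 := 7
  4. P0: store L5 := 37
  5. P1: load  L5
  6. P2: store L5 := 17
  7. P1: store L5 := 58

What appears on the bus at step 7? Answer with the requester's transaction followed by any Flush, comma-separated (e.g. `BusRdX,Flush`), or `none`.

bus = BusRdX,Flush

step 1: P2: store L4 := 94  ⟶  IIM  (L4)  txn=BusRdX  M[L4]=90
step 2: P0: load  L1  ⟶  EII  (L1)  txn=BusRd  M[L1]=40
step 3: P1: store L5 := 7  ⟶  IMI  (L5)  txn=BusRdX  M[L5]=0
step 4: P0: store L5 := 37  ⟶  MII  (L5)  txn=BusRdX+Flush  M[L5]=7
step 5: P1: load  L5  ⟶  OSI  (L5)  txn=BusRd  M[L5]=7
step 6: P2: store L5 := 17  ⟶  IIM  (L5)  txn=BusRdX+Flush  M[L5]=37
step 7: P1: store L5 := 58  ⟶  IMI  (L5)  txn=BusRdX+Flush  M[L5]=17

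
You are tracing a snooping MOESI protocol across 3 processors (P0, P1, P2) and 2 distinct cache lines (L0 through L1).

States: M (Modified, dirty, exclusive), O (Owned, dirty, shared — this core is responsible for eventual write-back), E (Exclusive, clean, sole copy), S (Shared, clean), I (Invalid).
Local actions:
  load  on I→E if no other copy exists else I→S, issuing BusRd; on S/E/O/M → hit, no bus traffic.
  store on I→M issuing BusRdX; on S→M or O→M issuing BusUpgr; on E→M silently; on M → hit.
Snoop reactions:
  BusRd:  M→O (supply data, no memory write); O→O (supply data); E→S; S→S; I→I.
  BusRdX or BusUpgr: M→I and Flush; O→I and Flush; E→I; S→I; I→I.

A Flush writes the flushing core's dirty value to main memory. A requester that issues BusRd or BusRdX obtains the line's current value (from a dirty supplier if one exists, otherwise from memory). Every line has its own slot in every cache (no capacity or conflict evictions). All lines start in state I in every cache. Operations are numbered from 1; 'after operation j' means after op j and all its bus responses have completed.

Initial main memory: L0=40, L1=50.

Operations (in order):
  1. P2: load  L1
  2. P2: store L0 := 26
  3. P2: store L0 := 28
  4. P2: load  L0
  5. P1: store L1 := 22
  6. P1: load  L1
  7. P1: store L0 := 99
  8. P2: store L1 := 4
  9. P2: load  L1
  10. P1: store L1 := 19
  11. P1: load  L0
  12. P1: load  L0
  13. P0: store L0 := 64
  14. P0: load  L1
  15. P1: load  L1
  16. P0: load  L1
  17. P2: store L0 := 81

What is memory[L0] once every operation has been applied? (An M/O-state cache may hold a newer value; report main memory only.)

memory[L0] = 64

step 1: P2: load  L1  ⟶  IIE  (L1)  txn=BusRd  M[L1]=50
step 2: P2: store L0 := 26  ⟶  IIM  (L0)  txn=BusRdX  M[L0]=40
step 3: P2: store L0 := 28  ⟶  IIM  (L0)  txn=∅  M[L0]=40
step 4: P2: load  L0  ⟶  IIM  (L0)  txn=∅  M[L0]=40
step 5: P1: store L1 := 22  ⟶  IMI  (L1)  txn=BusRdX  M[L1]=50
step 6: P1: load  L1  ⟶  IMI  (L1)  txn=∅  M[L1]=50
step 7: P1: store L0 := 99  ⟶  IMI  (L0)  txn=BusRdX+Flush  M[L0]=28
step 8: P2: store L1 := 4  ⟶  IIM  (L1)  txn=BusRdX+Flush  M[L1]=22
step 9: P2: load  L1  ⟶  IIM  (L1)  txn=∅  M[L1]=22
step 10: P1: store L1 := 19  ⟶  IMI  (L1)  txn=BusRdX+Flush  M[L1]=4
step 11: P1: load  L0  ⟶  IMI  (L0)  txn=∅  M[L0]=28
step 12: P1: load  L0  ⟶  IMI  (L0)  txn=∅  M[L0]=28
step 13: P0: store L0 := 64  ⟶  MII  (L0)  txn=BusRdX+Flush  M[L0]=99
step 14: P0: load  L1  ⟶  SOI  (L1)  txn=BusRd  M[L1]=4
step 15: P1: load  L1  ⟶  SOI  (L1)  txn=∅  M[L1]=4
step 16: P0: load  L1  ⟶  SOI  (L1)  txn=∅  M[L1]=4
step 17: P2: store L0 := 81  ⟶  IIM  (L0)  txn=BusRdX+Flush  M[L0]=64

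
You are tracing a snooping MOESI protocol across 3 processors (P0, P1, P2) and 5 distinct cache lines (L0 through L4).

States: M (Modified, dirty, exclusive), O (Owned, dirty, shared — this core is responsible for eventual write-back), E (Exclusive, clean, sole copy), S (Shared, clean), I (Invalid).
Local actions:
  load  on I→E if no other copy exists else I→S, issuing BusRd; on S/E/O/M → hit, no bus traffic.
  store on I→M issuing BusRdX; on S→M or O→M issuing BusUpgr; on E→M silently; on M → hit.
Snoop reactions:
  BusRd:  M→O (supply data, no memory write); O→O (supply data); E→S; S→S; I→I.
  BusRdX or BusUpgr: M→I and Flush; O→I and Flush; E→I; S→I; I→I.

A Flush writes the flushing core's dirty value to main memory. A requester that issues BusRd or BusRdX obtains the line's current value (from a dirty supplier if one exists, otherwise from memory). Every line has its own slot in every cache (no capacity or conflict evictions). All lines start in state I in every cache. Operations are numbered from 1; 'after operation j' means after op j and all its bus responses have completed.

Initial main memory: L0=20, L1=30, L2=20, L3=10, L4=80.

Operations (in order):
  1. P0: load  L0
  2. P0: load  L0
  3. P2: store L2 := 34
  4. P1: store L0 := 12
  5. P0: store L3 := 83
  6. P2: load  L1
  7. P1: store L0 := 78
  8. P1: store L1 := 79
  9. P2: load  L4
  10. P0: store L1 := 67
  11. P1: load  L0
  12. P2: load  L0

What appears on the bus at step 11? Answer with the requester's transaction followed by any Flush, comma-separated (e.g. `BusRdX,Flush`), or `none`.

bus = none

1. P0: load  L0  bus=[BusRd]  L0: P0=E P1=I P2=I  mem[L0]=20
2. P0: load  L0  bus=[-]  L0: P0=E P1=I P2=I  mem[L0]=20
3. P2: store L2 := 34  bus=[BusRdX]  L2: P0=I P1=I P2=M  mem[L2]=20
4. P1: store L0 := 12  bus=[BusRdX]  L0: P0=I P1=M P2=I  mem[L0]=20
5. P0: store L3 := 83  bus=[BusRdX]  L3: P0=M P1=I P2=I  mem[L3]=10
6. P2: load  L1  bus=[BusRd]  L1: P0=I P1=I P2=E  mem[L1]=30
7. P1: store L0 := 78  bus=[-]  L0: P0=I P1=M P2=I  mem[L0]=20
8. P1: store L1 := 79  bus=[BusRdX]  L1: P0=I P1=M P2=I  mem[L1]=30
9. P2: load  L4  bus=[BusRd]  L4: P0=I P1=I P2=E  mem[L4]=80
10. P0: store L1 := 67  bus=[BusRdX,Flush]  L1: P0=M P1=I P2=I  mem[L1]=79
11. P1: load  L0  bus=[-]  L0: P0=I P1=M P2=I  mem[L0]=20
12. P2: load  L0  bus=[BusRd]  L0: P0=I P1=O P2=S  mem[L0]=20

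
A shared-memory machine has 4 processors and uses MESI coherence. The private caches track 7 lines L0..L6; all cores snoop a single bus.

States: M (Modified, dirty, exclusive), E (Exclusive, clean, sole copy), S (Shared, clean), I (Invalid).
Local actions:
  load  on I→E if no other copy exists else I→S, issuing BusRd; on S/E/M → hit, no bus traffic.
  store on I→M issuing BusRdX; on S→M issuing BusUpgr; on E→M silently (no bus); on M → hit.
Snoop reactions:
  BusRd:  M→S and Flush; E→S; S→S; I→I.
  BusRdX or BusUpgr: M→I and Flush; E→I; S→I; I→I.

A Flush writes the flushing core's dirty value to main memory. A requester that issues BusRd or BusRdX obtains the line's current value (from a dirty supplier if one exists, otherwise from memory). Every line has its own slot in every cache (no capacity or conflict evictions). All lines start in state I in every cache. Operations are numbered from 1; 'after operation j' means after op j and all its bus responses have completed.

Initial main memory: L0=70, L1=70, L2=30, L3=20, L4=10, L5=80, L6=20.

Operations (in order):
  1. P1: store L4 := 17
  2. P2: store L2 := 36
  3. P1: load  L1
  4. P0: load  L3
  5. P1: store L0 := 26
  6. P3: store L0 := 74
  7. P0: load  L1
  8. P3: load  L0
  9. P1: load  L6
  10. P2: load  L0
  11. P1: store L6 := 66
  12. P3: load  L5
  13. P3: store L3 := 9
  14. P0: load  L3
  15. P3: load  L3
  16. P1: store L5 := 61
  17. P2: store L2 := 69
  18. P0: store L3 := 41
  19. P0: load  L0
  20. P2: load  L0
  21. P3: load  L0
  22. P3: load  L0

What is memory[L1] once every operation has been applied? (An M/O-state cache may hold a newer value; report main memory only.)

[1] P1: store L4 := 17 | P0:I, P1:M(17), P2:I, P3:I | bus: BusRdX
[2] P2: store L2 := 36 | P0:I, P1:I, P2:M(36), P3:I | bus: BusRdX
[3] P1: load  L1 | P0:I, P1:E(70), P2:I, P3:I | bus: BusRd
[4] P0: load  L3 | P0:E(20), P1:I, P2:I, P3:I | bus: BusRd
[5] P1: store L0 := 26 | P0:I, P1:M(26), P2:I, P3:I | bus: BusRdX
[6] P3: store L0 := 74 | P0:I, P1:I, P2:I, P3:M(74) | bus: BusRdX,Flush
[7] P0: load  L1 | P0:S(70), P1:S(70), P2:I, P3:I | bus: BusRd
[8] P3: load  L0 | P0:I, P1:I, P2:I, P3:M(74) | bus: none
[9] P1: load  L6 | P0:I, P1:E(20), P2:I, P3:I | bus: BusRd
[10] P2: load  L0 | P0:I, P1:I, P2:S(74), P3:S(74) | bus: BusRd,Flush
[11] P1: store L6 := 66 | P0:I, P1:M(66), P2:I, P3:I | bus: none
[12] P3: load  L5 | P0:I, P1:I, P2:I, P3:E(80) | bus: BusRd
[13] P3: store L3 := 9 | P0:I, P1:I, P2:I, P3:M(9) | bus: BusRdX
[14] P0: load  L3 | P0:S(9), P1:I, P2:I, P3:S(9) | bus: BusRd,Flush
[15] P3: load  L3 | P0:S(9), P1:I, P2:I, P3:S(9) | bus: none
[16] P1: store L5 := 61 | P0:I, P1:M(61), P2:I, P3:I | bus: BusRdX
[17] P2: store L2 := 69 | P0:I, P1:I, P2:M(69), P3:I | bus: none
[18] P0: store L3 := 41 | P0:M(41), P1:I, P2:I, P3:I | bus: BusUpgr
[19] P0: load  L0 | P0:S(74), P1:I, P2:S(74), P3:S(74) | bus: BusRd
[20] P2: load  L0 | P0:S(74), P1:I, P2:S(74), P3:S(74) | bus: none
[21] P3: load  L0 | P0:S(74), P1:I, P2:S(74), P3:S(74) | bus: none
[22] P3: load  L0 | P0:S(74), P1:I, P2:S(74), P3:S(74) | bus: none

memory[L1] = 70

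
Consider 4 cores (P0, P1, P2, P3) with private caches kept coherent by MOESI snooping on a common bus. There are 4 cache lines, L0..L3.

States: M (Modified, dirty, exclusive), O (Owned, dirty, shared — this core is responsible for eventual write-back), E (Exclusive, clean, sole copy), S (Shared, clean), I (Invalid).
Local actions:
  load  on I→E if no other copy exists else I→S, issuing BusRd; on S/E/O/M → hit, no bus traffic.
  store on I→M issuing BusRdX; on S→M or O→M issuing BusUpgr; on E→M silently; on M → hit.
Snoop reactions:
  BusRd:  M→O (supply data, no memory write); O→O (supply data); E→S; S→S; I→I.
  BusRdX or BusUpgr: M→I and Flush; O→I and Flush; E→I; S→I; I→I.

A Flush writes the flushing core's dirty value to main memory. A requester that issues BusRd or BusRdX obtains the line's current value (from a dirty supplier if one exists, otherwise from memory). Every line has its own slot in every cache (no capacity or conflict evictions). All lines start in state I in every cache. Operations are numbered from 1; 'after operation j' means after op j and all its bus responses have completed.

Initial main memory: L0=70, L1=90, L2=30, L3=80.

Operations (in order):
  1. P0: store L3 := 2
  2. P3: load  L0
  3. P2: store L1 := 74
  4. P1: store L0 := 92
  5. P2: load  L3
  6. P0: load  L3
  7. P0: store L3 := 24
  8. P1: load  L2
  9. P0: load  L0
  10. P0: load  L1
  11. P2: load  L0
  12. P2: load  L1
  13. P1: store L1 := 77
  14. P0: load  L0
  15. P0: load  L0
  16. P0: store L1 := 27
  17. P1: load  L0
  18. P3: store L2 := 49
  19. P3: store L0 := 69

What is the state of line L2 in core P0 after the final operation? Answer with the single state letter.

  op1 P0: store L3 := 2 → M/I/I/I on L3; bus BusRdX; mem=80
  op2 P3: load  L0 → I/I/I/E on L0; bus BusRd; mem=70
  op3 P2: store L1 := 74 → I/I/M/I on L1; bus BusRdX; mem=90
  op4 P1: store L0 := 92 → I/M/I/I on L0; bus BusRdX; mem=70
  op5 P2: load  L3 → O/I/S/I on L3; bus BusRd; mem=80
  op6 P0: load  L3 → O/I/S/I on L3; bus (none); mem=80
  op7 P0: store L3 := 24 → M/I/I/I on L3; bus BusUpgr; mem=80
  op8 P1: load  L2 → I/E/I/I on L2; bus BusRd; mem=30
  op9 P0: load  L0 → S/O/I/I on L0; bus BusRd; mem=70
  op10 P0: load  L1 → S/I/O/I on L1; bus BusRd; mem=90
  op11 P2: load  L0 → S/O/S/I on L0; bus BusRd; mem=70
  op12 P2: load  L1 → S/I/O/I on L1; bus (none); mem=90
  op13 P1: store L1 := 77 → I/M/I/I on L1; bus BusRdX Flush; mem=74
  op14 P0: load  L0 → S/O/S/I on L0; bus (none); mem=70
  op15 P0: load  L0 → S/O/S/I on L0; bus (none); mem=70
  op16 P0: store L1 := 27 → M/I/I/I on L1; bus BusRdX Flush; mem=77
  op17 P1: load  L0 → S/O/S/I on L0; bus (none); mem=70
  op18 P3: store L2 := 49 → I/I/I/M on L2; bus BusRdX; mem=30
  op19 P3: store L0 := 69 → I/I/I/M on L0; bus BusRdX Flush; mem=92

state = I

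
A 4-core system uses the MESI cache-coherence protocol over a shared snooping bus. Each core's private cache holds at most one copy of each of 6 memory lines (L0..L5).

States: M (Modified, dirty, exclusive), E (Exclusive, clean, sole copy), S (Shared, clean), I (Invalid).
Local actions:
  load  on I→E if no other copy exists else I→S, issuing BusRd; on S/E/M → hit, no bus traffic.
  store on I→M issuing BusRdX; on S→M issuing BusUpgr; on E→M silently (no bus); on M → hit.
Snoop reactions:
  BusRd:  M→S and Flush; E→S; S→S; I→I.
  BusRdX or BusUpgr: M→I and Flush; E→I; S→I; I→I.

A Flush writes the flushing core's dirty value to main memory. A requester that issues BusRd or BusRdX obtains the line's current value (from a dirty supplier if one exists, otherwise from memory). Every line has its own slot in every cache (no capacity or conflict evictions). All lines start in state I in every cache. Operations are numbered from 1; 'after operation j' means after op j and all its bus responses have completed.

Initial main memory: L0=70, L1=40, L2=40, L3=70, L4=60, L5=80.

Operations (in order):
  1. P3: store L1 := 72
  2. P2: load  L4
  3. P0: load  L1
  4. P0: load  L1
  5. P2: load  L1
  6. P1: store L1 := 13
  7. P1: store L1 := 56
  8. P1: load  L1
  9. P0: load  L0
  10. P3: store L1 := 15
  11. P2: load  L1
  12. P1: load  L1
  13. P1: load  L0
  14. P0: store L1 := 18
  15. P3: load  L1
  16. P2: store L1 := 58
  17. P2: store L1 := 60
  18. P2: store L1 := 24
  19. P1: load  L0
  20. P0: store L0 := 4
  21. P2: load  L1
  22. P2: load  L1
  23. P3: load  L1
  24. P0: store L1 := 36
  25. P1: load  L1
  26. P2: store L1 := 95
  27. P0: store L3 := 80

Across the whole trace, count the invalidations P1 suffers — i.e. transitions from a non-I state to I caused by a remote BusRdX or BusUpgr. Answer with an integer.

invalidations = 4

[1] P3: store L1 := 72 | P0:I, P1:I, P2:I, P3:M(72) | bus: BusRdX
[2] P2: load  L4 | P0:I, P1:I, P2:E(60), P3:I | bus: BusRd
[3] P0: load  L1 | P0:S(72), P1:I, P2:I, P3:S(72) | bus: BusRd,Flush
[4] P0: load  L1 | P0:S(72), P1:I, P2:I, P3:S(72) | bus: none
[5] P2: load  L1 | P0:S(72), P1:I, P2:S(72), P3:S(72) | bus: BusRd
[6] P1: store L1 := 13 | P0:I, P1:M(13), P2:I, P3:I | bus: BusRdX
[7] P1: store L1 := 56 | P0:I, P1:M(56), P2:I, P3:I | bus: none
[8] P1: load  L1 | P0:I, P1:M(56), P2:I, P3:I | bus: none
[9] P0: load  L0 | P0:E(70), P1:I, P2:I, P3:I | bus: BusRd
[10] P3: store L1 := 15 | P0:I, P1:I, P2:I, P3:M(15) | bus: BusRdX,Flush
[11] P2: load  L1 | P0:I, P1:I, P2:S(15), P3:S(15) | bus: BusRd,Flush
[12] P1: load  L1 | P0:I, P1:S(15), P2:S(15), P3:S(15) | bus: BusRd
[13] P1: load  L0 | P0:S(70), P1:S(70), P2:I, P3:I | bus: BusRd
[14] P0: store L1 := 18 | P0:M(18), P1:I, P2:I, P3:I | bus: BusRdX
[15] P3: load  L1 | P0:S(18), P1:I, P2:I, P3:S(18) | bus: BusRd,Flush
[16] P2: store L1 := 58 | P0:I, P1:I, P2:M(58), P3:I | bus: BusRdX
[17] P2: store L1 := 60 | P0:I, P1:I, P2:M(60), P3:I | bus: none
[18] P2: store L1 := 24 | P0:I, P1:I, P2:M(24), P3:I | bus: none
[19] P1: load  L0 | P0:S(70), P1:S(70), P2:I, P3:I | bus: none
[20] P0: store L0 := 4 | P0:M(4), P1:I, P2:I, P3:I | bus: BusUpgr
[21] P2: load  L1 | P0:I, P1:I, P2:M(24), P3:I | bus: none
[22] P2: load  L1 | P0:I, P1:I, P2:M(24), P3:I | bus: none
[23] P3: load  L1 | P0:I, P1:I, P2:S(24), P3:S(24) | bus: BusRd,Flush
[24] P0: store L1 := 36 | P0:M(36), P1:I, P2:I, P3:I | bus: BusRdX
[25] P1: load  L1 | P0:S(36), P1:S(36), P2:I, P3:I | bus: BusRd,Flush
[26] P2: store L1 := 95 | P0:I, P1:I, P2:M(95), P3:I | bus: BusRdX
[27] P0: store L3 := 80 | P0:M(80), P1:I, P2:I, P3:I | bus: BusRdX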